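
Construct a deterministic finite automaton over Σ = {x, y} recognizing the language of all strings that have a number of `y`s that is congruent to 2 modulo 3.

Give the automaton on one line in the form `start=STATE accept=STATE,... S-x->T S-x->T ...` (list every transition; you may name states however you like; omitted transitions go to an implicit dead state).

start=q0 accept=q2 q0-x->q0 q0-y->q1 q1-x->q1 q1-y->q2 q2-x->q2 q2-y->q0

The only thing that matters is how many `y`s have appeared, reduced mod 3. Use one state per residue: q0 for 0, …, q2 for 2. Reading `y` moves to the next residue; anything else stays put. q2 is accepting.
With 3 states:
        x   y  
>  q0   q0  q1 
   q1   q1  q2 
 * q2   q2  q0 
(> = start, * = accepting)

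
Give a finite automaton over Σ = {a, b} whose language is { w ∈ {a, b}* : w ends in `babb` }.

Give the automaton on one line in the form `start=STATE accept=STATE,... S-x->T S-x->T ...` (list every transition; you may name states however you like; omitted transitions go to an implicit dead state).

start=q0 accept=q4 q0-a->q0 q0-b->q1 q1-a->q2 q1-b->q1 q2-a->q0 q2-b->q3 q3-a->q2 q3-b->q4 q4-a->q2 q4-b->q1

Let each state record the length of the longest suffix of the input read so far that is also a prefix of `babb`. q1 means the last symbol is `b`; q2 means the last 2 symbols are `ba`; q3 means the last 3 symbols are `bab`; q4 means the last 4 symbols are `babb`. Accept only at q4, where the string currently ends in `babb`.
5 states suffice.
        a   b  
>  q0   q0  q1 
   q1   q2  q1 
   q2   q0  q3 
   q3   q2  q4 
 * q4   q2  q1 
(> = start, * = accepting)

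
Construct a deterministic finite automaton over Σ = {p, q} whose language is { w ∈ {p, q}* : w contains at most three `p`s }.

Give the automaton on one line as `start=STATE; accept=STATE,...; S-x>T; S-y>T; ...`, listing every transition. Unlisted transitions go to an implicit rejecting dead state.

start=s0; accept=s0,s1,s2,s3; s0-p>s1; s0-q>s0; s1-p>s2; s1-q>s1; s2-p>s3; s2-q>s2; s3-p>s4; s3-q>s3; s4-p>s4; s4-q>s4

Only the number of `p`s matters, and only up to 4. Make a chain s0 → s1 → s2 → s3 → s4 advanced by each `p` (with s4 absorbing); every other symbol self-loops. The accepting set is {s0, s1, s2, s3}.
5 states suffice.
        p   q  
>* s0   s1  s0 
 * s1   s2  s1 
 * s2   s3  s2 
 * s3   s4  s3 
   s4   s4  s4 
(> = start, * = accepting)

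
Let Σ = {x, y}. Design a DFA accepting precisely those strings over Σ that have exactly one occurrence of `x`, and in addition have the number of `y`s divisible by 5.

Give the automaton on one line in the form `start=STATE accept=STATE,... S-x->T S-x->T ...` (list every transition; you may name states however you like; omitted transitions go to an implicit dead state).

Run two small machines in parallel and take their product. The first has 3 states tracking the count of `x`s, saturating at 2; the second has 5 states tracking the count of `y`s modulo 5. A product state is a pair (one from each), accepting exactly when both do. Minimizing collapses redundant product states.
11 states suffice.
       x  y 
>  A   B  C 
 * B   D  E 
   C   E  F 
   D   D  D 
   E   D  G 
   F   G  H 
   G   D  I 
   H   I  J 
   I   D  K 
   J   K  A 
   K   D  B 
(> = start, * = accepting)

start=A accept=B A-x->B A-y->C B-x->D B-y->E C-x->E C-y->F D-x->D D-y->D E-x->D E-y->G F-x->G F-y->H G-x->D G-y->I H-x->I H-y->J I-x->D I-y->K J-x->K J-y->A K-x->D K-y->B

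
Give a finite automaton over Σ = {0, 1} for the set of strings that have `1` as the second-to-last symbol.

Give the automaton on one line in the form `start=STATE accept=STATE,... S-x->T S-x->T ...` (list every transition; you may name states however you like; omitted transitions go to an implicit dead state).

A DFA must remember the last 2 symbols (since which symbol is second-to-last isn't known until the input ends). Use one state per possible window of the last ≤2 symbols; accept from those whose window starts with `1`.
With 7 states:
        0   1  
>  q0   q1  q2 
   q1   q3  q4 
   q2   q5  q6 
   q3   q3  q4 
   q4   q5  q6 
 * q5   q3  q4 
 * q6   q5  q6 
(> = start, * = accepting)

start=q0 accept=q5,q6 q0-0->q1 q0-1->q2 q1-0->q3 q1-1->q4 q2-0->q5 q2-1->q6 q3-0->q3 q3-1->q4 q4-0->q5 q4-1->q6 q5-0->q3 q5-1->q4 q6-0->q5 q6-1->q6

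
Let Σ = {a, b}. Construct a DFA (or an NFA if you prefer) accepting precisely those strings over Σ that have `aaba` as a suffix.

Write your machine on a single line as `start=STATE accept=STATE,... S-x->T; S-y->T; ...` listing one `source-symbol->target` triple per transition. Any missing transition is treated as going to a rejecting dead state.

start=S0; accept=S4; S0-a->S1; S0-b->S0; S1-a->S2; S1-b->S0; S2-a->S2; S2-b->S3; S3-a->S4; S3-b->S0; S4-a->S2; S4-b->S0

Remember how much of `aaba` the current input suffix matches. State S0 means no match yet; S1 means the last symbol is `a`; S2 means the last 2 symbols are `aa`; S3 means the last 3 symbols are `aab`; S4 means the last 4 symbols are `aaba`. Only S4 accepts. On a mismatch, fall back to the longest proper suffix that is still a prefix of `aaba`.
A 5-state machine:
        a   b  
>  S0   S1  S0 
   S1   S2  S0 
   S2   S2  S3 
   S3   S4  S0 
 * S4   S2  S0 
(> = start, * = accepting)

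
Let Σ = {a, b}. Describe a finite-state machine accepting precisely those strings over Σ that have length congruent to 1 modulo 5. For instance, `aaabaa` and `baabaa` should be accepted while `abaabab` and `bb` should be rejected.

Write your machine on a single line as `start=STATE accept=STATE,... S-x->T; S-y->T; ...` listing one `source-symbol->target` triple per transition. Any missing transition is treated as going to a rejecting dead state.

Only the length mod 5 matters, so use a 5-cycle: from any state, every input symbol moves to the next state, wrapping q4 back to q0. Mark q1 accepting.
With 5 states:
        a   b  
>  q0   q1  q1 
 * q1   q2  q2 
   q2   q3  q3 
   q3   q4  q4 
   q4   q0  q0 
(> = start, * = accepting)

start=q0; accept=q1; q0-a->q1; q0-b->q1; q1-a->q2; q1-b->q2; q2-a->q3; q2-b->q3; q3-a->q4; q3-b->q4; q4-a->q0; q4-b->q0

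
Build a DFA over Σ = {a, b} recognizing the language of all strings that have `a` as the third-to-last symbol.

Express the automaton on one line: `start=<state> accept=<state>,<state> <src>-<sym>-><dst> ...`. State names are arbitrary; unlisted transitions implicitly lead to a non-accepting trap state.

start=q0 accept=q7,q8,q9,q10 q0-a->q1 q0-b->q2 q1-a->q3 q1-b->q4 q2-a->q5 q2-b->q6 q3-a->q7 q3-b->q8 q4-a->q9 q4-b->q10 q5-a->q11 q5-b->q12 q6-a->q13 q6-b->q14 q7-a->q7 q7-b->q8 q8-a->q9 q8-b->q10 q9-a->q11 q9-b->q12 q10-a->q13 q10-b->q14 q11-a->q7 q11-b->q8 q12-a->q9 q12-b->q10 q13-a->q11 q13-b->q12 q14-a->q13 q14-b->q14

Because acceptance depends on a position counted from the end, the machine has to buffer the most recent 3 symbols. Make each state the string of the last up-to-3 symbols read; on input `x` shift the window left and append `x`. Accept when the buffered window has length 3 and begins with `a`.
With 15 states:
          a    b  
>  q0     q1   q2 
   q1     q3   q4 
   q2     q5   q6 
   q3     q7   q8 
   q4     q9  q10 
   q5    q11  q12 
   q6    q13  q14 
 * q7     q7   q8 
 * q8     q9  q10 
 * q9    q11  q12 
 * q10   q13  q14 
   q11    q7   q8 
   q12    q9  q10 
   q13   q11  q12 
   q14   q13  q14 
(> = start, * = accepting)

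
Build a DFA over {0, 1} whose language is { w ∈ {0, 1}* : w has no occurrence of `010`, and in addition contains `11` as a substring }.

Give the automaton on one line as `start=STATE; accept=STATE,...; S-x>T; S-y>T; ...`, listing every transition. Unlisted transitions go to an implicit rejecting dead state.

Run two small machines in parallel and take their product. The first has 4 states tracking partial matches of the forbidden pattern `010`; the second has 3 states tracking whether and how much of `11` has been seen. A product state is a pair (one from each), accepting exactly when both do. After merging equivalent states the machine shrinks.
With 8 states:
        0   1  
>  q0   q1  q2 
   q1   q1  q3 
   q2   q1  q4 
   q3   q5  q4 
 * q4   q6  q4 
   q5   q5  q5 
 * q6   q6  q7 
 * q7   q5  q4 
(> = start, * = accepting)

start=q0; accept=q4,q6,q7; q0-0>q1; q0-1>q2; q1-0>q1; q1-1>q3; q2-0>q1; q2-1>q4; q3-0>q5; q3-1>q4; q4-0>q6; q4-1>q4; q5-0>q5; q5-1>q5; q6-0>q6; q6-1>q7; q7-0>q5; q7-1>q4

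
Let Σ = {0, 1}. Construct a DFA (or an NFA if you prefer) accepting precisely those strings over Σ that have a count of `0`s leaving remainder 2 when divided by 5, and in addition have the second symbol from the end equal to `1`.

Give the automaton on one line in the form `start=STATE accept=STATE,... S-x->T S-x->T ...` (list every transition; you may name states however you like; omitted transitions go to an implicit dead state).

start=s0 accept=s9,s14 s0-0->s1 s0-1->s2 s1-0->s3 s1-1->s4 s2-0->s5 s2-1->s6 s3-0->s7 s3-1->s8 s4-0->s9 s4-1->s10 s5-0->s3 s5-1->s4 s6-0->s5 s6-1->s6 s7-0->s11 s7-1->s12 s8-0->s13 s8-1->s14 s9-0->s7 s9-1->s8 s10-0->s9 s10-1->s10 s11-0->s15 s11-1->s16 s12-0->s17 s12-1->s18 s13-0->s11 s13-1->s12 s14-0->s13 s14-1->s14 s15-0->s19 s15-1->s20 s16-0->s21 s16-1->s22 s17-0->s15 s17-1->s16 s18-0->s17 s18-1->s18 s19-0->s3 s19-1->s4 s20-0->s5 s20-1->s6 s21-0->s19 s21-1->s20 s22-0->s21 s22-1->s22

Handle the two conditions separately and then intersect. One (5 states) tracks the count of `0`s modulo 5; the other (7 states) tracks the last 2 symbols read. Each combined state is a pair, one component from each; accept when both components accept.
          0    1  
>  s0     s1   s2 
   s1     s3   s4 
   s2     s5   s6 
   s3     s7   s8 
   s4     s9  s10 
   s5     s3   s4 
   s6     s5   s6 
   s7    s11  s12 
   s8    s13  s14 
 * s9     s7   s8 
   s10    s9  s10 
   s11   s15  s16 
   s12   s17  s18 
   s13   s11  s12 
 * s14   s13  s14 
   s15   s19  s20 
   s16   s21  s22 
   s17   s15  s16 
   s18   s17  s18 
   s19    s3   s4 
   s20    s5   s6 
   s21   s19  s20 
   s22   s21  s22 
(> = start, * = accepting)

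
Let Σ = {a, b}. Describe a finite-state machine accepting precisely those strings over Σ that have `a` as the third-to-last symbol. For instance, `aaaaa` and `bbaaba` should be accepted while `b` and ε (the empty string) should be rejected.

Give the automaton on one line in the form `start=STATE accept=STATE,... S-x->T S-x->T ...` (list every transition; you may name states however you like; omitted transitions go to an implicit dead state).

A DFA must remember the last 3 symbols (since which symbol is third-to-last isn't known until the input ends). Use one state per possible window of the last ≤3 symbols; accept from those whose window starts with `a`.
          a    b  
>  s0     s1   s2 
   s1     s3   s4 
   s2     s5   s6 
   s3     s7   s8 
   s4     s9  s10 
   s5    s11  s12 
   s6    s13  s14 
 * s7     s7   s8 
 * s8     s9  s10 
 * s9    s11  s12 
 * s10   s13  s14 
   s11    s7   s8 
   s12    s9  s10 
   s13   s11  s12 
   s14   s13  s14 
(> = start, * = accepting)

start=s0 accept=s7,s8,s9,s10 s0-a->s1 s0-b->s2 s1-a->s3 s1-b->s4 s2-a->s5 s2-b->s6 s3-a->s7 s3-b->s8 s4-a->s9 s4-b->s10 s5-a->s11 s5-b->s12 s6-a->s13 s6-b->s14 s7-a->s7 s7-b->s8 s8-a->s9 s8-b->s10 s9-a->s11 s9-b->s12 s10-a->s13 s10-b->s14 s11-a->s7 s11-b->s8 s12-a->s9 s12-b->s10 s13-a->s11 s13-b->s12 s14-a->s13 s14-b->s14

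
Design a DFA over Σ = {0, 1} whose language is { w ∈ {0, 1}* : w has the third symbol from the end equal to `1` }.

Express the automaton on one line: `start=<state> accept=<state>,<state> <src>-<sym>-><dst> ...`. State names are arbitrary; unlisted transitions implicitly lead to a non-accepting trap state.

start=q0 accept=q11,q12,q13,q14 q0-0->q1 q0-1->q2 q1-0->q3 q1-1->q4 q2-0->q5 q2-1->q6 q3-0->q7 q3-1->q8 q4-0->q9 q4-1->q10 q5-0->q11 q5-1->q12 q6-0->q13 q6-1->q14 q7-0->q7 q7-1->q8 q8-0->q9 q8-1->q10 q9-0->q11 q9-1->q12 q10-0->q13 q10-1->q14 q11-0->q7 q11-1->q8 q12-0->q9 q12-1->q10 q13-0->q11 q13-1->q12 q14-0->q13 q14-1->q14

A DFA must remember the last 3 symbols (since which symbol is third-to-last isn't known until the input ends). Use one state per possible window of the last ≤3 symbols; accept from those whose window starts with `1`.
15 states suffice.
          0    1  
>  q0     q1   q2 
   q1     q3   q4 
   q2     q5   q6 
   q3     q7   q8 
   q4     q9  q10 
   q5    q11  q12 
   q6    q13  q14 
   q7     q7   q8 
   q8     q9  q10 
   q9    q11  q12 
   q10   q13  q14 
 * q11    q7   q8 
 * q12    q9  q10 
 * q13   q11  q12 
 * q14   q13  q14 
(> = start, * = accepting)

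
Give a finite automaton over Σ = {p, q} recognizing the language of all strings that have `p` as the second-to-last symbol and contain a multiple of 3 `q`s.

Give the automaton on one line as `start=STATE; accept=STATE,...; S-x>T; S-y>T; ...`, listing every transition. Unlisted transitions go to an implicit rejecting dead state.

start=A; accept=D,M; A-p>B; A-q>C; B-p>D; B-q>E; C-p>F; C-q>G; D-p>D; D-q>E; E-p>F; E-q>G; F-p>H; F-q>I; G-p>J; G-q>K; H-p>H; H-q>I; I-p>J; I-q>K; J-p>L; J-q>M; K-p>N; K-q>O; L-p>L; L-q>M; M-p>N; M-q>O; N-p>D; N-q>E; O-p>F; O-q>G

Build one automaton per condition and run them in lockstep. The first has 7 states tracking the last 2 symbols read; the second has 3 states tracking the count of `q`s modulo 3. A product state is a pair (one from each), accepting exactly when both do.
A 15-state machine:
       p  q 
>  A   B  C 
   B   D  E 
   C   F  G 
 * D   D  E 
   E   F  G 
   F   H  I 
   G   J  K 
   H   H  I 
   I   J  K 
   J   L  M 
   K   N  O 
   L   L  M 
 * M   N  O 
   N   D  E 
   O   F  G 
(> = start, * = accepting)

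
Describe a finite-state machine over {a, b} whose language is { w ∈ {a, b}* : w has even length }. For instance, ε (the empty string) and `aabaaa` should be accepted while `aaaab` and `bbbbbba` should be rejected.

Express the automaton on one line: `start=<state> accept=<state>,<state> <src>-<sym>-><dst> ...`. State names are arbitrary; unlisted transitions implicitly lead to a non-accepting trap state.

Count input length modulo 2: every symbol advances one step around the cycle s0 → s1 → s0. Accept at s0.
A 2-state machine:
        a   b  
>* s0   s1  s1 
   s1   s0  s0 
(> = start, * = accepting)

start=s0 accept=s0 s0-a->s1 s0-b->s1 s1-a->s0 s1-b->s0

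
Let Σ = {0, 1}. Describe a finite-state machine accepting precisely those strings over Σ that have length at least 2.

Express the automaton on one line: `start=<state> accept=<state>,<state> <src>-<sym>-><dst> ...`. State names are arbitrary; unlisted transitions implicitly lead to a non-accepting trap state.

start=q0 accept=q2,q3 q0-0->q1 q0-1->q1 q1-0->q2 q1-1->q2 q2-0->q3 q2-1->q3 q3-0->q3 q3-1->q3

We only need to distinguish lengths 0, 1, …, 2, and '>2'. Chain q0 → q1 → q2 → q3 on every symbol, with q3 looping. Accepting states: {q2, q3}.
A 4-state machine:
        0   1  
>  q0   q1  q1 
   q1   q2  q2 
 * q2   q3  q3 
 * q3   q3  q3 
(> = start, * = accepting)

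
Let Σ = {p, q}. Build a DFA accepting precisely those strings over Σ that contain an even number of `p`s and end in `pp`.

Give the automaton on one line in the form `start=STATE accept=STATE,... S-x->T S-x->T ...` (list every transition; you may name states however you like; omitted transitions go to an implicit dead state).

Run two small machines in parallel and take their product. One (2 states) tracks the count of `p`s modulo 2; the other (3 states) tracks how much of the suffix `pp` has currently been matched. Each combined state is a pair, one component from each; accept when both components accept. After merging equivalent states the machine shrinks.
        p   q  
>  S0   S1  S0 
   S1   S2  S3 
 * S2   S1  S0 
   S3   S0  S3 
(> = start, * = accepting)

start=S0 accept=S2 S0-p->S1 S0-q->S0 S1-p->S2 S1-q->S3 S2-p->S1 S2-q->S0 S3-p->S0 S3-q->S3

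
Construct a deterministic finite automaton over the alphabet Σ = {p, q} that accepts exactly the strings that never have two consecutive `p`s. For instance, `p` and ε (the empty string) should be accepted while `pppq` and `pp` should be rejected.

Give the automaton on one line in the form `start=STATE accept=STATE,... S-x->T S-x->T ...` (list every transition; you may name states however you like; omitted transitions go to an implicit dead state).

This is the complement of 'contains `pp`'. Use the same substring-matching states — S0 through S2 holding how much of `pp` has just been matched — but flip the accepting set: everything except the trap S2 accepts.
With 3 states:
        p   q  
>* S0   S1  S0 
 * S1   S2  S0 
   S2   S2  S2 
(> = start, * = accepting)

start=S0 accept=S0,S1 S0-p->S1 S0-q->S0 S1-p->S2 S1-q->S0 S2-p->S2 S2-q->S2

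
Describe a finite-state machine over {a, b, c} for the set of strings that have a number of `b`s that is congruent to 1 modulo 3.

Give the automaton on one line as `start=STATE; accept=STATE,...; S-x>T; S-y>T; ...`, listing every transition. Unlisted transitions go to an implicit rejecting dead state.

Keep the running count of `b`s modulo 3: each `b` advances along the cycle S0 → S1 → S2 → S0 while other symbols loop. Accept at S1.
A 3-state machine:
        a   b   c  
>  S0   S0  S1  S0 
 * S1   S1  S2  S1 
   S2   S2  S0  S2 
(> = start, * = accepting)

start=S0; accept=S1; S0-a>S0; S0-b>S1; S0-c>S0; S1-a>S1; S1-b>S2; S1-c>S1; S2-a>S2; S2-b>S0; S2-c>S2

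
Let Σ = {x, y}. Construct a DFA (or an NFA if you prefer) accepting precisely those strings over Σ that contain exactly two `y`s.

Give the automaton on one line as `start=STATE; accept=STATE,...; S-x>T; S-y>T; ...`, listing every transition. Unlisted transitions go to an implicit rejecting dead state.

Count `y`s, saturating at 3: states q0 through q2 mean 0 through 2 `y`s seen; q3 means more than 2. Each `y` increments (capped at q3); other symbols loop. Accept from {q2}.
A 4-state machine:
        x   y  
>  q0   q0  q1 
   q1   q1  q2 
 * q2   q2  q3 
   q3   q3  q3 
(> = start, * = accepting)

start=q0; accept=q2; q0-x>q0; q0-y>q1; q1-x>q1; q1-y>q2; q2-x>q2; q2-y>q3; q3-x>q3; q3-y>q3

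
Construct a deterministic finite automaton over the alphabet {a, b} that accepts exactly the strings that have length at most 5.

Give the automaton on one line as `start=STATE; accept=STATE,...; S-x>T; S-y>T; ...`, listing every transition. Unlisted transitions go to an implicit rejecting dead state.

start=q0; accept=q0,q1,q2,q3,q4,q5; q0-a>q1; q0-b>q1; q1-a>q2; q1-b>q2; q2-a>q3; q2-b>q3; q3-a>q4; q3-b>q4; q4-a>q5; q4-b>q5; q5-a>q6; q5-b>q6; q6-a>q6; q6-b>q6

We only need to distinguish lengths 0, 1, …, 5, and '>5'. Chain q0 → q1 → q2 → q3 → q4 → q5 → q6 on every symbol, with q6 looping. Accepting states: {q0, q1, q2, q3, q4, q5}.
        a   b  
>* q0   q1  q1 
 * q1   q2  q2 
 * q2   q3  q3 
 * q3   q4  q4 
 * q4   q5  q5 
 * q5   q6  q6 
   q6   q6  q6 
(> = start, * = accepting)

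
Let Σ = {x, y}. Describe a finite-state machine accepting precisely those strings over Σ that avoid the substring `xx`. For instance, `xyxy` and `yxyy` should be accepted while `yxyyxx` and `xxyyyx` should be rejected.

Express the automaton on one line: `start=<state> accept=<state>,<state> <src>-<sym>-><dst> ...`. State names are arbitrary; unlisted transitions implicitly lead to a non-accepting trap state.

This is the complement of 'contains `xx`'. Use the same substring-matching states — s0 through s2 holding how much of `xx` has just been matched — but flip the accepting set: everything except the trap s2 accepts.
With 3 states:
        x   y  
>* s0   s1  s0 
 * s1   s2  s0 
   s2   s2  s2 
(> = start, * = accepting)

start=s0 accept=s0,s1 s0-x->s1 s0-y->s0 s1-x->s2 s1-y->s0 s2-x->s2 s2-y->s2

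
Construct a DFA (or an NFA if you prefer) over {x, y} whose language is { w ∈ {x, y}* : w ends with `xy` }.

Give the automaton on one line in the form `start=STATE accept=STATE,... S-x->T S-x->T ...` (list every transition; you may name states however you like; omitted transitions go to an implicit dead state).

start=q0 accept=q2 q0-x->q1 q0-y->q0 q1-x->q1 q1-y->q2 q2-x->q1 q2-y->q0

Let each state record the length of the longest suffix of the input read so far that is also a prefix of `xy`. q1 means the last symbol is `x`; q2 means the last 2 symbols are `xy`. Accept only at q2, where the string currently ends in `xy`.
3 states suffice.
        x   y  
>  q0   q1  q0 
   q1   q1  q2 
 * q2   q1  q0 
(> = start, * = accepting)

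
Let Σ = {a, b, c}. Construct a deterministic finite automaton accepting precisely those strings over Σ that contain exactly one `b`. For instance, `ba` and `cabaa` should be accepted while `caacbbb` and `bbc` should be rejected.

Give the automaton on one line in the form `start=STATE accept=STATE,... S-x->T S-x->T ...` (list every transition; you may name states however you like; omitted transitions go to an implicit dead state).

start=q0 accept=q1 q0-a->q0 q0-b->q1 q0-c->q0 q1-a->q1 q1-b->q2 q1-c->q1 q2-a->q2 q2-b->q2 q2-c->q2

Only the number of `b`s matters, and only up to 2. Make a chain q0 → q1 → q2 advanced by each `b` (with q2 absorbing); every other symbol self-loops. The accepting set is {q1}.
A 3-state machine:
        a   b   c  
>  q0   q0  q1  q0 
 * q1   q1  q2  q1 
   q2   q2  q2  q2 
(> = start, * = accepting)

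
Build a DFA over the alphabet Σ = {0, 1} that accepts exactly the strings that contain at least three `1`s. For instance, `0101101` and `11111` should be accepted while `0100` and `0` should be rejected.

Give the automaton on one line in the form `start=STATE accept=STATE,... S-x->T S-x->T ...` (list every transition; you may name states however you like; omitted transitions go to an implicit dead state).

Only the number of `1`s matters, and only up to 4. Make a chain S0 → S1 → S2 → S3 → S4 advanced by each `1` (with S4 absorbing); every other symbol self-loops. The accepting set is {S3, S4}.
With 5 states:
        0   1  
>  S0   S0  S1 
   S1   S1  S2 
   S2   S2  S3 
 * S3   S3  S4 
 * S4   S4  S4 
(> = start, * = accepting)

start=S0 accept=S3,S4 S0-0->S0 S0-1->S1 S1-0->S1 S1-1->S2 S2-0->S2 S2-1->S3 S3-0->S3 S3-1->S4 S4-0->S4 S4-1->S4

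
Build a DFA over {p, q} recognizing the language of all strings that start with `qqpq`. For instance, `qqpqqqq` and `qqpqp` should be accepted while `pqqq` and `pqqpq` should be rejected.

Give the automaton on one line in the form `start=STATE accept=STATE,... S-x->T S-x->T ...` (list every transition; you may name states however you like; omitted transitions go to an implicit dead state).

Walk along `qqpq` while the input agrees: from S0 take `q` to S1, and so on. Any deviation drops to the rejecting sink S5. Once S4 is reached the prefix is confirmed and every continuation is accepted.
With 6 states:
        p   q  
>  S0   S5  S1 
   S1   S5  S2 
   S2   S3  S5 
   S3   S5  S4 
 * S4   S4  S4 
   S5   S5  S5 
(> = start, * = accepting)

start=S0 accept=S4 S0-p->S5 S0-q->S1 S1-p->S5 S1-q->S2 S2-p->S3 S2-q->S5 S3-p->S5 S3-q->S4 S4-p->S4 S4-q->S4 S5-p->S5 S5-q->S5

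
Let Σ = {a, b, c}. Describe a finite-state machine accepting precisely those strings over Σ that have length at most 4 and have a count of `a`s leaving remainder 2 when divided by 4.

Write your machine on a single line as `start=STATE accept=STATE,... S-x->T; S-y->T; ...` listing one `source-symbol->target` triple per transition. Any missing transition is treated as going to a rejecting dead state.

Build one automaton per condition and run them in lockstep. The first has 6 states tracking the input length, saturating at 5; the second has 4 states tracking the count of `a`s modulo 4. A product state is a pair (one from each), accepting exactly when both do. Minimizing collapses redundant product states.
With 10 states:
        a   b   c  
>  s0   s1  s2  s2 
   s1   s3  s4  s4 
   s2   s4  s5  s5 
 * s3   s6  s7  s7 
   s4   s7  s8  s8 
   s5   s8  s6  s6 
   s6   s6  s6  s6 
 * s7   s6  s9  s9 
   s8   s9  s6  s6 
 * s9   s6  s6  s6 
(> = start, * = accepting)

start=s0; accept=s3,s7,s9; s0-a->s1; s0-b->s2; s0-c->s2; s1-a->s3; s1-b->s4; s1-c->s4; s2-a->s4; s2-b->s5; s2-c->s5; s3-a->s6; s3-b->s7; s3-c->s7; s4-a->s7; s4-b->s8; s4-c->s8; s5-a->s8; s5-b->s6; s5-c->s6; s6-a->s6; s6-b->s6; s6-c->s6; s7-a->s6; s7-b->s9; s7-c->s9; s8-a->s9; s8-b->s6; s8-c->s6; s9-a->s6; s9-b->s6; s9-c->s6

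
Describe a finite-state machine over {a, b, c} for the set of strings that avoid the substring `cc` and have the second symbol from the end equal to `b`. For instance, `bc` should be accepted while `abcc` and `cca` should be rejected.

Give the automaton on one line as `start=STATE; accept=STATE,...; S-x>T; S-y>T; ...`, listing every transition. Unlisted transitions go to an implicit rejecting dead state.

start=s0; accept=s7,s8,s9; s0-a>s1; s0-b>s2; s0-c>s3; s1-a>s4; s1-b>s5; s1-c>s6; s2-a>s7; s2-b>s8; s2-c>s9; s3-a>s10; s3-b>s11; s3-c>s12; s4-a>s4; s4-b>s5; s4-c>s6; s5-a>s7; s5-b>s8; s5-c>s9; s6-a>s10; s6-b>s11; s6-c>s12; s7-a>s4; s7-b>s5; s7-c>s6; s8-a>s7; s8-b>s8; s8-c>s9; s9-a>s10; s9-b>s11; s9-c>s12; s10-a>s4; s10-b>s5; s10-c>s6; s11-a>s7; s11-b>s8; s11-c>s9; s12-a>s13; s12-b>s14; s12-c>s12; s13-a>s15; s13-b>s16; s13-c>s17; s14-a>s18; s14-b>s19; s14-c>s20; s15-a>s15; s15-b>s16; s15-c>s17; s16-a>s18; s16-b>s19; s16-c>s20; s17-a>s13; s17-b>s14; s17-c>s12; s18-a>s15; s18-b>s16; s18-c>s17; s19-a>s18; s19-b>s19; s19-c>s20; s20-a>s13; s20-b>s14; s20-c>s12

Handle the two conditions separately and then intersect. One (3 states) tracks partial matches of the forbidden pattern `cc`; the other (13 states) tracks the last 2 symbols read. Each combined state is a pair, one component from each; accept when both components accept.
A 21-state machine:
          a    b    c  
>  s0     s1   s2   s3 
   s1     s4   s5   s6 
   s2     s7   s8   s9 
   s3    s10  s11  s12 
   s4     s4   s5   s6 
   s5     s7   s8   s9 
   s6    s10  s11  s12 
 * s7     s4   s5   s6 
 * s8     s7   s8   s9 
 * s9    s10  s11  s12 
   s10    s4   s5   s6 
   s11    s7   s8   s9 
   s12   s13  s14  s12 
   s13   s15  s16  s17 
   s14   s18  s19  s20 
   s15   s15  s16  s17 
   s16   s18  s19  s20 
   s17   s13  s14  s12 
   s18   s15  s16  s17 
   s19   s18  s19  s20 
   s20   s13  s14  s12 
(> = start, * = accepting)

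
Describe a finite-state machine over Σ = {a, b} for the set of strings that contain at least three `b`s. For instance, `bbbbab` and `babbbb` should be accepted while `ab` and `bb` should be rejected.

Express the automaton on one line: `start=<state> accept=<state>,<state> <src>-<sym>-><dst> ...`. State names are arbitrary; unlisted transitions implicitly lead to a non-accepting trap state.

start=s0 accept=s3,s4 s0-a->s0 s0-b->s1 s1-a->s1 s1-b->s2 s2-a->s2 s2-b->s3 s3-a->s3 s3-b->s4 s4-a->s4 s4-b->s4

Count `b`s, saturating at 4: states s0 through s3 mean 0 through 3 `b`s seen; s4 means more than 3. Each `b` increments (capped at s4); other symbols loop. Accept from {s3, s4}.
A 5-state machine:
        a   b  
>  s0   s0  s1 
   s1   s1  s2 
   s2   s2  s3 
 * s3   s3  s4 
 * s4   s4  s4 
(> = start, * = accepting)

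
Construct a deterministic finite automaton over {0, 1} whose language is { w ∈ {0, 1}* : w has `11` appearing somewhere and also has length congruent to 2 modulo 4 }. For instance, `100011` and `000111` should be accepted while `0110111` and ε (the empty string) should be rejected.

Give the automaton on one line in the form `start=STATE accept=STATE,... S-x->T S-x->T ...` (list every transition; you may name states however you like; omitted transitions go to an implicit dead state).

Build one automaton per condition and run them in lockstep. One (3 states) tracks whether and how much of `11` has been seen; the other (4 states) tracks the input length modulo 4. Each combined state is a pair, one component from each; accept when both components accept.
With 12 states:
          0    1  
>  q0     q1   q2 
   q1     q3   q4 
   q2     q3   q5 
   q3     q6   q7 
   q4     q6   q8 
 * q5     q8   q8 
   q6     q0   q9 
   q7     q0  q10 
   q8    q10  q10 
   q9     q1  q11 
   q10   q11  q11 
   q11    q5   q5 
(> = start, * = accepting)

start=q0 accept=q5 q0-0->q1 q0-1->q2 q1-0->q3 q1-1->q4 q2-0->q3 q2-1->q5 q3-0->q6 q3-1->q7 q4-0->q6 q4-1->q8 q5-0->q8 q5-1->q8 q6-0->q0 q6-1->q9 q7-0->q0 q7-1->q10 q8-0->q10 q8-1->q10 q9-0->q1 q9-1->q11 q10-0->q11 q10-1->q11 q11-0->q5 q11-1->q5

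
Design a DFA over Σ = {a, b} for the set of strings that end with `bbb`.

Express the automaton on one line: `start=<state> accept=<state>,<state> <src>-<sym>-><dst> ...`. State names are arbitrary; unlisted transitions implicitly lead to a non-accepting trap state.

Let each state record the length of the longest suffix of the input read so far that is also a prefix of `bbb`. S1 means the last symbol is `b`; S2 means the last 2 symbols are `bb`; S3 means the last 3 symbols are `bbb`. Accept only at S3, where the string currently ends in `bbb`.
4 states suffice.
        a   b  
>  S0   S0  S1 
   S1   S0  S2 
   S2   S0  S3 
 * S3   S0  S3 
(> = start, * = accepting)

start=S0 accept=S3 S0-a->S0 S0-b->S1 S1-a->S0 S1-b->S2 S2-a->S0 S2-b->S3 S3-a->S0 S3-b->S3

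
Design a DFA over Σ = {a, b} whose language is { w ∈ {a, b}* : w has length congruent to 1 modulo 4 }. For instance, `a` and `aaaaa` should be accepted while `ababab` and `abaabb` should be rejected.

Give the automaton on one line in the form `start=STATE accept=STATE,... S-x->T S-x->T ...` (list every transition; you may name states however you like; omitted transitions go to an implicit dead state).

start=q0 accept=q1 q0-a->q1 q0-b->q1 q1-a->q2 q1-b->q2 q2-a->q3 q2-b->q3 q3-a->q0 q3-b->q0

Only the length mod 4 matters, so use a 4-cycle: from any state, every input symbol moves to the next state, wrapping q3 back to q0. Mark q1 accepting.
        a   b  
>  q0   q1  q1 
 * q1   q2  q2 
   q2   q3  q3 
   q3   q0  q0 
(> = start, * = accepting)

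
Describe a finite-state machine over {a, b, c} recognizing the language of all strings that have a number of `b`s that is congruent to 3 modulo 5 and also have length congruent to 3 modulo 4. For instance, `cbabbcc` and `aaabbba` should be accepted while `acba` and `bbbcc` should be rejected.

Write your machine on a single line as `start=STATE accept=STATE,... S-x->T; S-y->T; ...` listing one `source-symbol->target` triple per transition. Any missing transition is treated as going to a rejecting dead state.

Handle the two conditions separately and then intersect. The first has 5 states tracking the count of `b`s modulo 5; the second has 4 states tracking the input length modulo 4. A product state is a pair (one from each), accepting exactly when both do.
20 states suffice.
          a    b    c  
>  q0     q1   q2   q1 
   q1     q3   q4   q3 
   q2     q4   q5   q4 
   q3     q6   q7   q6 
   q4     q7   q8   q7 
   q5     q8   q9   q8 
   q6     q0  q10   q0 
   q7    q10  q11  q10 
   q8    q11  q12  q11 
 * q9    q12  q13  q12 
   q10    q2  q14   q2 
   q11   q14  q15  q14 
   q12   q15  q16  q15 
   q13   q16   q1  q16 
   q14    q5  q17   q5 
   q15   q17  q18  q17 
   q16   q18   q3  q18 
   q17    q9  q19   q9 
   q18   q19   q6  q19 
   q19   q13   q0  q13 
(> = start, * = accepting)

start=q0; accept=q9; q0-a->q1; q0-b->q2; q0-c->q1; q1-a->q3; q1-b->q4; q1-c->q3; q2-a->q4; q2-b->q5; q2-c->q4; q3-a->q6; q3-b->q7; q3-c->q6; q4-a->q7; q4-b->q8; q4-c->q7; q5-a->q8; q5-b->q9; q5-c->q8; q6-a->q0; q6-b->q10; q6-c->q0; q7-a->q10; q7-b->q11; q7-c->q10; q8-a->q11; q8-b->q12; q8-c->q11; q9-a->q12; q9-b->q13; q9-c->q12; q10-a->q2; q10-b->q14; q10-c->q2; q11-a->q14; q11-b->q15; q11-c->q14; q12-a->q15; q12-b->q16; q12-c->q15; q13-a->q16; q13-b->q1; q13-c->q16; q14-a->q5; q14-b->q17; q14-c->q5; q15-a->q17; q15-b->q18; q15-c->q17; q16-a->q18; q16-b->q3; q16-c->q18; q17-a->q9; q17-b->q19; q17-c->q9; q18-a->q19; q18-b->q6; q18-c->q19; q19-a->q13; q19-b->q0; q19-c->q13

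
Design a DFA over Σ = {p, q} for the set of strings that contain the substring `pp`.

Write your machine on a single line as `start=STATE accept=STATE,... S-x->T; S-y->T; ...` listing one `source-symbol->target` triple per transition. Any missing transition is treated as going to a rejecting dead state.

start=S0; accept=S2; S0-p->S1; S0-q->S0; S1-p->S2; S1-q->S0; S2-p->S2; S2-q->S2

States S0..S1 record the length of the longest prefix of `pp` that matches the current input suffix. Reaching S2 means `pp` has been seen, and we stay there forever. Accept from S2.
3 states suffice.
        p   q  
>  S0   S1  S0 
   S1   S2  S0 
 * S2   S2  S2 
(> = start, * = accepting)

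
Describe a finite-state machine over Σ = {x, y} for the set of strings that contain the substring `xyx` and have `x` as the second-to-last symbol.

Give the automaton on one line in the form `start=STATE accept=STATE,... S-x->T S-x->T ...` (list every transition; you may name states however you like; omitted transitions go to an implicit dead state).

start=S0 accept=S8,S9 S0-x->S1 S0-y->S2 S1-x->S3 S1-y->S4 S2-x->S5 S2-y->S6 S3-x->S3 S3-y->S4 S4-x->S7 S4-y->S6 S5-x->S3 S5-y->S4 S6-x->S5 S6-y->S6 S7-x->S8 S7-y->S9 S8-x->S8 S8-y->S9 S9-x->S7 S9-y->S10 S10-x->S7 S10-y->S10

Run two small machines in parallel and take their product. The first has 4 states tracking whether and how much of `xyx` has been seen; the second has 7 states tracking the last 2 symbols read. A product state is a pair (one from each), accepting exactly when both do.
With 11 states:
          x    y  
>  S0     S1   S2 
   S1     S3   S4 
   S2     S5   S6 
   S3     S3   S4 
   S4     S7   S6 
   S5     S3   S4 
   S6     S5   S6 
   S7     S8   S9 
 * S8     S8   S9 
 * S9     S7  S10 
   S10    S7  S10 
(> = start, * = accepting)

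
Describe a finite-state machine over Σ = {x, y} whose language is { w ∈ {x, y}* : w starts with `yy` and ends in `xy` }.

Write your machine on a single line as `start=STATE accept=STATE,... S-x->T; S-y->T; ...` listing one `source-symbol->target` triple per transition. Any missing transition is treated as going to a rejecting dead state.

start=q0; accept=q5; q0-x->q1; q0-y->q2; q1-x->q1; q1-y->q1; q2-x->q1; q2-y->q3; q3-x->q4; q3-y->q3; q4-x->q4; q4-y->q5; q5-x->q4; q5-y->q3

Handle the two conditions separately and then intersect. The first has 4 states tracking whether the input so far still matches the prefix `yy`; the second has 3 states tracking how much of the suffix `xy` has currently been matched. A product state is a pair (one from each), accepting exactly when both do. After merging equivalent states the machine shrinks.
6 states suffice.
        x   y  
>  q0   q1  q2 
   q1   q1  q1 
   q2   q1  q3 
   q3   q4  q3 
   q4   q4  q5 
 * q5   q4  q3 
(> = start, * = accepting)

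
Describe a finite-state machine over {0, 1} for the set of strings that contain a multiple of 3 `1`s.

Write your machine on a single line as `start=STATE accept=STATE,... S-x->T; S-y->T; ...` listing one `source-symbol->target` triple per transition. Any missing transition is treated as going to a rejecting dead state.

start=A; accept=A; A-0->A; A-1->B; B-0->B; B-1->C; C-0->C; C-1->A

The only thing that matters is how many `1`s have appeared, reduced mod 3. Use one state per residue: A for 0, …, C for 2. Reading `1` moves to the next residue; anything else stays put. A is accepting.
3 states suffice.
       0  1 
>* A   A  B 
   B   B  C 
   C   C  A 
(> = start, * = accepting)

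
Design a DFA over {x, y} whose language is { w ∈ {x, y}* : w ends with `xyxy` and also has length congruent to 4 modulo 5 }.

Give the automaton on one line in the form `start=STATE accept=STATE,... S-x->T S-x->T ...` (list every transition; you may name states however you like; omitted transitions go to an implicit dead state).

start=S0 accept=S8 S0-x->S1 S0-y->S2 S1-x->S3 S1-y->S4 S2-x->S3 S2-y->S3 S3-x->S5 S3-y->S5 S4-x->S6 S4-y->S5 S5-x->S7 S5-y->S7 S6-x->S7 S6-y->S8 S7-x->S0 S7-y->S0 S8-x->S0 S8-y->S0

Run two small machines in parallel and take their product. The first has 5 states tracking how much of the suffix `xyxy` has currently been matched; the second has 5 states tracking the input length modulo 5. A product state is a pair (one from each), accepting exactly when both do. Equivalent product states are then merged.
9 states suffice.
        x   y  
>  S0   S1  S2 
   S1   S3  S4 
   S2   S3  S3 
   S3   S5  S5 
   S4   S6  S5 
   S5   S7  S7 
   S6   S7  S8 
   S7   S0  S0 
 * S8   S0  S0 
(> = start, * = accepting)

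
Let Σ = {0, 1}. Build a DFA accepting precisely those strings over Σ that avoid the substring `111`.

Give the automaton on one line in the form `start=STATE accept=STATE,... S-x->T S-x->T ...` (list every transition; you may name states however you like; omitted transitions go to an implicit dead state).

Track partial matches of the forbidden pattern `111`. State q3 is a dead state reached once `111` has occurred; every other state accepts. q0 means no part of `111` is currently matched.
4 states suffice.
        0   1  
>* q0   q0  q1 
 * q1   q0  q2 
 * q2   q0  q3 
   q3   q3  q3 
(> = start, * = accepting)

start=q0 accept=q0,q1,q2 q0-0->q0 q0-1->q1 q1-0->q0 q1-1->q2 q2-0->q0 q2-1->q3 q3-0->q3 q3-1->q3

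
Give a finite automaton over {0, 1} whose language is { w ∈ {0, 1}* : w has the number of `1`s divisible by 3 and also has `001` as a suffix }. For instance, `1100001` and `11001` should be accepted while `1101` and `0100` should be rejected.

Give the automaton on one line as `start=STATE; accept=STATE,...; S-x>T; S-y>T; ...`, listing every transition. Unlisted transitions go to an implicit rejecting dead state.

Run two small machines in parallel and take their product. The first has 3 states tracking the count of `1`s modulo 3; the second has 4 states tracking how much of the suffix `001` has currently been matched. A product state is a pair (one from each), accepting exactly when both do. Minimizing collapses redundant product states.
6 states suffice.
        0   1  
>  s0   s0  s1 
   s1   s1  s2 
   s2   s3  s0 
   s3   s4  s0 
   s4   s4  s5 
 * s5   s0  s1 
(> = start, * = accepting)

start=s0; accept=s5; s0-0>s0; s0-1>s1; s1-0>s1; s1-1>s2; s2-0>s3; s2-1>s0; s3-0>s4; s3-1>s0; s4-0>s4; s4-1>s5; s5-0>s0; s5-1>s1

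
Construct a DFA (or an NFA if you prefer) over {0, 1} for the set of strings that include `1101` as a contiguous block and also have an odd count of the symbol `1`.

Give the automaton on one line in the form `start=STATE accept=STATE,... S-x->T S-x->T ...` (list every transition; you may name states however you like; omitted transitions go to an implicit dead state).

Build one automaton per condition and run them in lockstep. One (5 states) tracks whether and how much of `1101` has been seen; the other (2 states) tracks the count of `1`s modulo 2. Each combined state is a pair, one component from each; accept when both components accept.
A 10-state machine:
        0   1  
>  q0   q0  q1 
   q1   q2  q3 
   q2   q2  q4 
   q3   q5  q6 
   q4   q0  q6 
   q5   q0  q7 
   q6   q8  q3 
 * q7   q7  q9 
   q8   q2  q9 
   q9   q9  q7 
(> = start, * = accepting)

start=q0 accept=q7 q0-0->q0 q0-1->q1 q1-0->q2 q1-1->q3 q2-0->q2 q2-1->q4 q3-0->q5 q3-1->q6 q4-0->q0 q4-1->q6 q5-0->q0 q5-1->q7 q6-0->q8 q6-1->q3 q7-0->q7 q7-1->q9 q8-0->q2 q8-1->q9 q9-0->q9 q9-1->q7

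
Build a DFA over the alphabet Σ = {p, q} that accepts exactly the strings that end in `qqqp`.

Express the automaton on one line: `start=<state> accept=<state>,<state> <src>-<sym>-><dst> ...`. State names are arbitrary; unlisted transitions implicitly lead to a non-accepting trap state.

Let each state record the length of the longest suffix of the input read so far that is also a prefix of `qqqp`. s1 means the last symbol is `q`; s2 means the last 2 symbols are `qq`; s3 means the last 3 symbols are `qqq`; s4 means the last 4 symbols are `qqqp`. Accept only at s4, where the string currently ends in `qqqp`.
        p   q  
>  s0   s0  s1 
   s1   s0  s2 
   s2   s0  s3 
   s3   s4  s3 
 * s4   s0  s1 
(> = start, * = accepting)

start=s0 accept=s4 s0-p->s0 s0-q->s1 s1-p->s0 s1-q->s2 s2-p->s0 s2-q->s3 s3-p->s4 s3-q->s3 s4-p->s0 s4-q->s1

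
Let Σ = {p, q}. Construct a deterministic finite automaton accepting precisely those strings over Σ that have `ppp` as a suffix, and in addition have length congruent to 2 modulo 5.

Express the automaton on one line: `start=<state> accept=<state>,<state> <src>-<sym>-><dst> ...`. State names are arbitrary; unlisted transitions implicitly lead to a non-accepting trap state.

start=A accept=T A-p->B A-q->C B-p->D B-q->E C-p->F C-q->E D-p->G D-q->H E-p->I E-q->H F-p->J F-q->H G-p->K G-q->L H-p->M H-q->L I-p->N I-q->L J-p->K J-q->L K-p->O K-q->A L-p->P L-q->A M-p->Q M-q->A N-p->O N-q->A O-p->R O-q->C P-p->S P-q->C Q-p->R Q-q->C R-p->T R-q->E S-p->T S-q->E T-p->G T-q->H

Run two small machines in parallel and take their product. One (4 states) tracks how much of the suffix `ppp` has currently been matched; the other (5 states) tracks the input length modulo 5. Each combined state is a pair, one component from each; accept when both components accept.
With 20 states:
       p  q 
>  A   B  C 
   B   D  E 
   C   F  E 
   D   G  H 
   E   I  H 
   F   J  H 
   G   K  L 
   H   M  L 
   I   N  L 
   J   K  L 
   K   O  A 
   L   P  A 
   M   Q  A 
   N   O  A 
   O   R  C 
   P   S  C 
   Q   R  C 
   R   T  E 
   S   T  E 
 * T   G  H 
(> = start, * = accepting)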